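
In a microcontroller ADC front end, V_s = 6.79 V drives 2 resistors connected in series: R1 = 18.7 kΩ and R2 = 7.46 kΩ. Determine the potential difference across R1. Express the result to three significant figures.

Series total: ΣR = 18.7 + 7.46 = 26.16 kΩ.
V = V_s · R/ΣR = 6.79 × 0.7148 = 4.854 V.

V ≈ 4.85 V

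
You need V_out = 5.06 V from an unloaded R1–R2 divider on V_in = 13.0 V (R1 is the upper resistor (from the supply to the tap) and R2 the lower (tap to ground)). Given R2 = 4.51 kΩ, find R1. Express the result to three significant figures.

R1 ≈ 7.08 kΩ

The divider ratio is R2/(R1+R2) = 5.06/13.0 = 0.3892.
So R1 = R2 · (V_in/V_out − 1) = 4.51 × (13.0/5.06 − 1) = 4.51 × 1.569 = 7.077 kΩ.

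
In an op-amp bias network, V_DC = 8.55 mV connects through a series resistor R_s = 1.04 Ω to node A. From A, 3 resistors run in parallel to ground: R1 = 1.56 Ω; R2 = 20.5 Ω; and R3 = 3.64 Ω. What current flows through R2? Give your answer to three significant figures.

I ≈ 0.208 mA

Parallel bank: R_p = 1/(1/1.56 + 1/20.5 + 1/3.64) = 1.037 Ω.
V_A = 8.55 × 1.037/2.077 = 4.268 mV.
I(R2) = V_A / R2 = 4.268/20.5 = 0.2082 mA.
(Check via current divider: I_total = 4.117 mA; share G_k/ΣG = 0.05057 → same result.)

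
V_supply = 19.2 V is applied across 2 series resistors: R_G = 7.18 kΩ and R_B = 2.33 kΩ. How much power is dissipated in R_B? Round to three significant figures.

P ≈ 9.50 mW

The common current is I = 19.2/9.510 = 2.019 mA.
P = I²R = 4.076 × 2.33 = 9.497 mW.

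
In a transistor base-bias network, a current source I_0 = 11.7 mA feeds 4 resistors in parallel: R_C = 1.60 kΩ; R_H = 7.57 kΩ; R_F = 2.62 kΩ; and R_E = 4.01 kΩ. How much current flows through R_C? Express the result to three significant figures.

Total conductance ΣG = 1/1.60 + 1/7.57 + 1/2.62 + 1/4.01 = 1.388 (units of 1/kΩ).
By the current-divider rule, I = I_0 · G_k/ΣG = 11.7 × 0.4502 = 5.268 mA.

I ≈ 5.27 mA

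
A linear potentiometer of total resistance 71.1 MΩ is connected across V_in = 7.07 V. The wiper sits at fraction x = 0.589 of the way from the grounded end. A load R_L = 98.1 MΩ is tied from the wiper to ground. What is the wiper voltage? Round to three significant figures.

The pot divides into 29.22 MΩ above the wiper and 41.88 MΩ below.
(x·R_p) ‖ R_L = 29.35 MΩ.
Loaded-divider output: V_out = 7.07 × 0.5011 = 3.543 V.

V_out ≈ 3.54 V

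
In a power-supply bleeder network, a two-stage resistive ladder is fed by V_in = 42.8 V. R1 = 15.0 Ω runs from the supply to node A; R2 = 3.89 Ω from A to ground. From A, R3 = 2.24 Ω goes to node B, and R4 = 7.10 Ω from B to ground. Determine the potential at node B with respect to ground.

The second stage (R3 + R4 = 9.340 Ω) loads node A in parallel with R2.
R2 ‖ (R3+R4) = 2.746 Ω.
V_A = 42.8 × 2.746/(15.0 + 2.746) = 6.623 V.
V_B = V_A × 0.7602 = 5.035 V.

V_B ≈ 5.03 V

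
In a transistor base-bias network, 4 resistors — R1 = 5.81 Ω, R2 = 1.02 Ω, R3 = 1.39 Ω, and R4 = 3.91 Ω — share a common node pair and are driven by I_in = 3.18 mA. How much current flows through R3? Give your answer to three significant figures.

I ≈ 1.08 mA

Total conductance ΣG = 1/5.81 + 1/1.02 + 1/1.39 + 1/3.91 = 2.128 (units of 1/Ω).
R3 takes the fraction G_k/ΣG = 0.7194/2.128 = 0.3381, so I = 3.18 × 0.3381 = 1.075 mA.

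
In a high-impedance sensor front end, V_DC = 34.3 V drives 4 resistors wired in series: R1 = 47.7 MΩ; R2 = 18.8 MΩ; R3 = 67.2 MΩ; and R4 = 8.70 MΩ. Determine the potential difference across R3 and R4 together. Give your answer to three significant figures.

V ≈ 18.3 V

Series total: ΣR = 47.7 + 18.8 + 67.2 + 8.70 = 142.4 MΩ.
R_{R3..R4} = 67.2 + 8.70 = 75.90 MΩ.
V = V_DC · R/ΣR = 34.3 × 0.5330 = 18.28 V.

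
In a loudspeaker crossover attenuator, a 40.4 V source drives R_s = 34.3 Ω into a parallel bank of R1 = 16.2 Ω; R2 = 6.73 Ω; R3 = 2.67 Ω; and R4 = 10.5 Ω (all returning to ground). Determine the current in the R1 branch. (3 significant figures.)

I ≈ 0.103 A

Equivalent of the parallel group: R_p = 1.470 Ω.
V_A = 40.4 × 1.470/35.77 = 1.661 V.
Branch current I = V_A/R1 = 1.661/16.2 = 0.1025 A.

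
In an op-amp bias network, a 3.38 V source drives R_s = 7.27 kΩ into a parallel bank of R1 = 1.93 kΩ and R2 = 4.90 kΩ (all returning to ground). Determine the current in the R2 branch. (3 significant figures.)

I ≈ 0.110 mA

Equivalent of the parallel group: R_p = 1.385 kΩ.
Node voltage V_A = V_s · R_p/(R_s + R_p) = 3.38 × 0.1600 = 0.5408 V.
Branch current I = V_A/R2 = 0.5408/4.90 = 0.1104 mA.
(Equivalently: I_total = 0.3905 mA, then current-divider fraction G_k/ΣG = 0.2826.)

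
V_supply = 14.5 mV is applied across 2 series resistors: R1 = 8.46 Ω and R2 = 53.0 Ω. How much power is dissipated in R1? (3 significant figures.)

ΣR = 61.46 Ω → I = 14.5/61.46 = 0.2359 mA.
P(R1) = I²·R1 = (0.2359)² × 8.46 = 0.4709 µW.

P ≈ 0.471 µW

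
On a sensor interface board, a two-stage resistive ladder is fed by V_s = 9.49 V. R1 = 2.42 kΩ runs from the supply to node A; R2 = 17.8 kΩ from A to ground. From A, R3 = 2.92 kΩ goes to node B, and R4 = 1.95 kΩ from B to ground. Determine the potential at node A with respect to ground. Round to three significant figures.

The second stage (R3 + R4 = 4.870 kΩ) loads node A in parallel with R2.
R2 ‖ (R3+R4) = 3.824 kΩ.
V_A = 9.49 × 3.824/(2.42 + 3.824) = 5.812 V.

V_A ≈ 5.81 V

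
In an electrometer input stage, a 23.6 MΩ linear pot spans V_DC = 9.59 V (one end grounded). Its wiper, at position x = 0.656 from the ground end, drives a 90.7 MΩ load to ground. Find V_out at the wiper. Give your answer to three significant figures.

V_out ≈ 5.94 V

Lower segment x·R_p = 15.48 MΩ; upper segment (1−x)·R_p = 8.118 MΩ.
Lower segment in parallel with the load: 15.48 ‖ 90.7 = 13.22 MΩ.
V_out = 9.59 × 13.22/(8.118 + 13.22) = 5.942 V.
(Unloaded: V_out = x·V_DC = 6.29 V.)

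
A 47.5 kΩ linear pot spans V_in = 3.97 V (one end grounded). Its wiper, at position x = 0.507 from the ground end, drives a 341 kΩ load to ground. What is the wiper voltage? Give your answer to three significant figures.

V_out ≈ 1.95 V

Lower segment x·R_p = 24.08 kΩ; upper segment (1−x)·R_p = 23.42 kΩ.
Lower segment in parallel with the load: 24.08 ‖ 341 = 22.49 kΩ.
V_out = 3.97 × 22.49/(23.42 + 22.49) = 1.945 V.
(Unloaded: V_out = x·V_in = 2.01 V.)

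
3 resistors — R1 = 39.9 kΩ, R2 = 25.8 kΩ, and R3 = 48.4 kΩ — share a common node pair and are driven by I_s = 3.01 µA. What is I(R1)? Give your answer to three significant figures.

ΣG = 1/39.9 + 1/25.8 + 1/48.4 = 0.08448.
R1 takes the fraction G_k/ΣG = 0.02506/0.08448 = 0.2967, so I = 3.01 × 0.2967 = 0.8929 µA.

I ≈ 0.893 µA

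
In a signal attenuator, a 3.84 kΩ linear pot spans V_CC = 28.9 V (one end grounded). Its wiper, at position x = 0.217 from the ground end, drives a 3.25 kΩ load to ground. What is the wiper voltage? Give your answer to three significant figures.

V_out ≈ 5.22 V

Split the track: R_lower = x·R_p = 0.8333 kΩ, R_upper = (1−x)·R_p = 3.007 kΩ.
R_L loads the lower segment: effective lower R = 0.6632 kΩ.
V_out = 28.9 × 0.6632/(3.007 + 0.6632) = 5.223 V.
(Unloaded: V_out = x·V_CC = 6.27 V.)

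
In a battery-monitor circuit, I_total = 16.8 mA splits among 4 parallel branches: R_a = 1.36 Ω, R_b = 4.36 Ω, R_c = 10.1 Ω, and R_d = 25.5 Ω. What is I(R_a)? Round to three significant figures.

I ≈ 11.2 mA

Total conductance ΣG = 1/1.36 + 1/4.36 + 1/10.1 + 1/25.5 = 1.103 (units of 1/Ω).
R_a takes the fraction G_k/ΣG = 0.7353/1.103 = 0.6667, so I = 16.8 × 0.6667 = 11.20 mA.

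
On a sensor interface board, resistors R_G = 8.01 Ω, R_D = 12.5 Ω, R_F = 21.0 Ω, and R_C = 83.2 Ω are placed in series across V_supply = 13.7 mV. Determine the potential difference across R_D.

Series total: ΣR = 8.01 + 12.5 + 21.0 + 83.2 = 124.7 Ω.
V = V_supply · R/ΣR = 13.7 × 0.1002 = 1.373 mV.

V ≈ 1.37 mV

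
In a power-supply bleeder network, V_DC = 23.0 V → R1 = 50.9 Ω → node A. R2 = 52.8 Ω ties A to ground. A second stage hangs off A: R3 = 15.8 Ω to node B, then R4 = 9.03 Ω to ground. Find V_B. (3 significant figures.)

Looking into the second stage from A: R3 + R4 = 24.83 Ω appears in parallel with R2.
R2 ‖ (R3+R4) = 16.89 Ω.
So V_A = 23.0 × 0.2491 = 5.730 V.
Then the unloaded second divider: V_B = V_A × R4/(R3+R4) = 5.730 × 0.3637 = 2.084 V.

V_B ≈ 2.08 V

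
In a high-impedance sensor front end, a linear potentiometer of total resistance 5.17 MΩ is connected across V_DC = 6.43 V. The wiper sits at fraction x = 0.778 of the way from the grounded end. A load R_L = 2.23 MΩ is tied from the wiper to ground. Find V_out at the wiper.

V_out ≈ 3.57 V

Lower segment x·R_p = 4.022 MΩ; upper segment (1−x)·R_p = 1.148 MΩ.
R_L loads the lower segment: effective lower R = 1.435 MΩ.
Then V_out = V_DC · 1.435/(1.148 + 1.435) = 3.572 V.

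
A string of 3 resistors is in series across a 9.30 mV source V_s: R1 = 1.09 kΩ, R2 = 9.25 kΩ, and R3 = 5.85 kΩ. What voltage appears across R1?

Total series resistance ΣR = 1.09 + 9.25 + 5.85 = 16.19 kΩ.
Voltage divider: V = V_s · (1.090 / 16.19) = 9.30 × 0.06733 = 0.6261 mV.

V ≈ 0.626 mV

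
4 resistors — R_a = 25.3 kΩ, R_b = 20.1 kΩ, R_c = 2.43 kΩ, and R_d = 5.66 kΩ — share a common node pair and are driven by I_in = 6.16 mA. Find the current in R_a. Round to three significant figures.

Total conductance ΣG = 1/25.3 + 1/20.1 + 1/2.43 + 1/5.66 = 0.6775 (units of 1/kΩ).
By the current-divider rule, I = I_in · G_k/ΣG = 6.16 × 0.05834 = 0.3594 mA.

I ≈ 0.359 mA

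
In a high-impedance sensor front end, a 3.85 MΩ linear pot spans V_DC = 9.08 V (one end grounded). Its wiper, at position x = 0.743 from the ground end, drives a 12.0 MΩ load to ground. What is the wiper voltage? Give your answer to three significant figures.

Split the track: R_lower = x·R_p = 2.861 MΩ, R_upper = (1−x)·R_p = 0.9895 MΩ.
R_L loads the lower segment: effective lower R = 2.310 MΩ.
Loaded-divider output: V_out = 9.08 × 0.7001 = 6.357 V.
(Unloaded: V_out = x·V_DC = 6.75 V.)

V_out ≈ 6.36 V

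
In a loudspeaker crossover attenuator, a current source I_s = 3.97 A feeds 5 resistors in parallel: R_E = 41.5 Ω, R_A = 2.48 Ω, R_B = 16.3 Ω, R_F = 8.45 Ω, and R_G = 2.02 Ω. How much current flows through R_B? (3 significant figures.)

I ≈ 0.221 A

ΣG = 1/41.5 + 1/2.48 + 1/16.3 + 1/8.45 + 1/2.02 = 1.102.
Current divider: I(R_B) = I_s · G_k/ΣG = 3.97 × (0.06135/1.102) = 3.97 × 0.05567 = 0.2210 A.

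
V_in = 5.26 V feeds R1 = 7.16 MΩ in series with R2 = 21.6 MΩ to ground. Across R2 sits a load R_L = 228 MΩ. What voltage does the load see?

First combine the lower leg with the load: R2 ‖ R_L = 19.73 MΩ.
Then V_out = V_in · R2'/(R1 + R2') = 5.26 × 19.73/26.89 = 3.859 V.

V_out ≈ 3.86 V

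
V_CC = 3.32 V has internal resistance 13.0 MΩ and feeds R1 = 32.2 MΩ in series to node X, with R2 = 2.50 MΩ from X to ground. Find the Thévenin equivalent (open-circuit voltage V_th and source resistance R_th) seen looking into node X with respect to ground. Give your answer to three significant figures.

R1' = 13.0 + 32.2 = 45.20 MΩ (source resistance + R1).
With X open, the divider is unloaded: V_th = 3.32 × 2.50/47.70 = 0.1740 V.
With V_CC suppressed (replaced by a short), R_th = R1' ‖ R2 = (45.20 × 2.50)/(45.20 + 2.50) = 2.369 MΩ.

V_th ≈ 0.174 V, R_th ≈ 2.37 MΩ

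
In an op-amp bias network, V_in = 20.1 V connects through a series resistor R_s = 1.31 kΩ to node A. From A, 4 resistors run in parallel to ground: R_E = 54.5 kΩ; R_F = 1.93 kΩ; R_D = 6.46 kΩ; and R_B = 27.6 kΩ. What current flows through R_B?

I ≈ 0.373 mA

Combine the parallel branches: R_p = (1/54.5 + 1/1.93 + 1/6.46 + 1/27.6)⁻¹ = 1.375 kΩ.
Node voltage V_A = V_in · R_p/(R_s + R_p) = 20.1 × 0.5120 = 10.29 V.
I(R_B) = V_A / R_B = 10.29/27.6 = 0.3729 mA.
(Equivalently: I_total = 7.487 mA, then current-divider fraction G_k/ΣG = 0.04980.)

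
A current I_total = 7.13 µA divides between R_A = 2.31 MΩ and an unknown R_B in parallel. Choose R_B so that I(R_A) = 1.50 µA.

R_B ≈ 0.615 MΩ

The fraction through R_A equals R_B/(R_A+R_B).
With f = 0.2104, R_B = R_A · f/(1−f) = 2.31 × 0.2664 = 0.6155 MΩ.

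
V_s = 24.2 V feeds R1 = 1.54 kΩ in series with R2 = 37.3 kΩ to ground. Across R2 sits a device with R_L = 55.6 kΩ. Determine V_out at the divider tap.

R2 ‖ R_L = (37.3 × 55.6)/(37.3 + 55.6) = 22.32 kΩ.
Then V_out = V_s · R2'/(R1 + R2') = 24.2 × 22.32/23.86 = 22.64 V.
(Unloaded it would be 23.2 V; the load pulls it down.)

V_out ≈ 22.6 V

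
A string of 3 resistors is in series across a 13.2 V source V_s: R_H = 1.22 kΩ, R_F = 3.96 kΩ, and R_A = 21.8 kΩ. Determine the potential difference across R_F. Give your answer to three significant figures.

Total series resistance ΣR = 1.22 + 3.96 + 21.8 = 26.98 kΩ.
By the voltage-divider rule, V = 13.2 × 3.960/26.98 = 1.937 V.

V ≈ 1.94 V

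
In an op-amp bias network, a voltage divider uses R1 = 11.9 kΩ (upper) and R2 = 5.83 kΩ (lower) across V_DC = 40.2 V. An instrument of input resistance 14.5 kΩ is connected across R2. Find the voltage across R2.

V_out ≈ 10.4 V

R2 ‖ R_L = (5.83 × 14.5)/(5.83 + 14.5) = 4.158 kΩ.
Now apply the divider: V_out = 40.2 × 0.2589 = 10.41 V.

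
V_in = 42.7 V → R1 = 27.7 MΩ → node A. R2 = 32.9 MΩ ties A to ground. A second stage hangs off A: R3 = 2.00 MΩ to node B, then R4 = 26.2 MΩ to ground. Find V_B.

V_B ≈ 14.0 V

Looking into the second stage from A: R3 + R4 = 28.20 MΩ appears in parallel with R2.
R2 ‖ (R3+R4) = 15.18 MΩ.
So V_A = 42.7 × 0.3541 = 15.12 V.
Then the unloaded second divider: V_B = V_A × R4/(R3+R4) = 15.12 × 0.9291 = 14.05 V.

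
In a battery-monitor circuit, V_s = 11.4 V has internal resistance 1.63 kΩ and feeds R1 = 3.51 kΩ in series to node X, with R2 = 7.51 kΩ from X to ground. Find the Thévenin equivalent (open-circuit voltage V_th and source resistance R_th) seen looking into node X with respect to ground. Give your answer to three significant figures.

V_th ≈ 6.77 V, R_th ≈ 3.05 kΩ

R1' = 1.63 + 3.51 = 5.140 kΩ (source resistance + R1).
With X open, the divider is unloaded: V_th = 11.4 × 7.51/12.65 = 6.768 V.
Looking into X with the source shorted: R_th = R1'·R2/(R1'+R2) = 5.140 × 7.51/12.65 = 3.051 kΩ.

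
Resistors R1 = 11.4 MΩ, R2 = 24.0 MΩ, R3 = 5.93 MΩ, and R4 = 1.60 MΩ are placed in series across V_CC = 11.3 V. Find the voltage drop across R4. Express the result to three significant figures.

ΣR = 11.4 + 24.0 + 5.93 + 1.60 = 42.93 MΩ.
V = V_CC · R/ΣR = 11.3 × 0.03727 = 0.4212 V.

V ≈ 0.421 V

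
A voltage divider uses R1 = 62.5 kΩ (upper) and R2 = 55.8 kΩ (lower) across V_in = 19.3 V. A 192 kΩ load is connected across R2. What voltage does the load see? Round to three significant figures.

V_out ≈ 7.89 V

The load sits in parallel with R2, giving an effective lower resistance R2' = R2·R_L/(R2+R_L) = 43.23 kΩ.
Now apply the divider: V_out = 19.3 × 0.4089 = 7.892 V.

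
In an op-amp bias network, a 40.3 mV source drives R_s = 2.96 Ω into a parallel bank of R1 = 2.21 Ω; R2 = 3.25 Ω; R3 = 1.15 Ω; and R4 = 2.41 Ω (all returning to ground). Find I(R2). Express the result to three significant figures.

Parallel bank: R_p = 1/(1/2.21 + 1/3.25 + 1/1.15 + 1/2.41) = 0.4891 Ω.
V_A by voltage divider: V_A = 40.3 × 0.4891/(2.96 + 0.4891) = 5.714 mV.
Branch current I = V_A/R2 = 5.714/3.25 = 1.758 mA.

I ≈ 1.76 mA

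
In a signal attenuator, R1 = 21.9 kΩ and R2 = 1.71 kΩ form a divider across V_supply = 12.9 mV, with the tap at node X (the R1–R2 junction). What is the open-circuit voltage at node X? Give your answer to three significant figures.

Open-circuit (no load on X): V_th = V_supply · R2/(R1 + R2) = 12.9 × 1.71/(21.90 + 1.71) = 0.9343 mV.

V_th ≈ 0.934 mV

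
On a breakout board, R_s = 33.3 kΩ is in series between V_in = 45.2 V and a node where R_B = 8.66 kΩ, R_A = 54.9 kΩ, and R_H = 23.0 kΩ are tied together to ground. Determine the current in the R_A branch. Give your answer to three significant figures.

I ≈ 0.119 mA

Equivalent of the parallel group: R_p = 5.644 kΩ.
Node voltage V_A = V_in · R_p/(R_s + R_p) = 45.2 × 0.1449 = 6.551 V.
Branch current I = V_A/R_A = 6.551/54.9 = 0.1193 mA.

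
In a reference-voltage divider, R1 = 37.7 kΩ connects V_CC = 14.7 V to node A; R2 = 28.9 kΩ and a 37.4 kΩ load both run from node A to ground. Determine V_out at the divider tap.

V_out ≈ 4.44 V

First combine the lower leg with the load: R2 ‖ R_L = 16.30 kΩ.
Then V_out = V_CC · R2'/(R1 + R2') = 14.7 × 16.30/54.00 = 4.438 V.
(Unloaded it would be 6.38 V; the load pulls it down.)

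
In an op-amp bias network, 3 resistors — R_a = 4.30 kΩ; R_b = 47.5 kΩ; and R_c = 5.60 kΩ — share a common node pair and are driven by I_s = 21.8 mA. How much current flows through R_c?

Total conductance ΣG = 1/4.30 + 1/47.5 + 1/5.60 = 0.4322 (units of 1/kΩ).
By the current-divider rule, I = I_s · G_k/ΣG = 21.8 × 0.4132 = 9.007 mA.

I ≈ 9.01 mA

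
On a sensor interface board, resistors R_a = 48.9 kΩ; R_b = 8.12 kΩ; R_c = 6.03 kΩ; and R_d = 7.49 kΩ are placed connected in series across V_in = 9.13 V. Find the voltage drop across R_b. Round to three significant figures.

V ≈ 1.05 V

Series total: ΣR = 48.9 + 8.12 + 6.03 + 7.49 = 70.54 kΩ.
By the voltage-divider rule, V = 9.13 × 8.120/70.54 = 1.051 V.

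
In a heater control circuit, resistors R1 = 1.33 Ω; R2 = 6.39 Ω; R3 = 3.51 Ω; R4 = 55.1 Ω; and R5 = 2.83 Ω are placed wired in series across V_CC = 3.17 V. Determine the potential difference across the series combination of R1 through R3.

V ≈ 0.515 V

ΣR = 1.33 + 6.39 + 3.51 + 55.1 + 2.83 = 69.16 Ω.
R_{R1..R3} = 1.33 + 6.39 + 3.51 = 11.23 Ω.
By the voltage-divider rule, V = 3.17 × 11.23/69.16 = 0.5147 V.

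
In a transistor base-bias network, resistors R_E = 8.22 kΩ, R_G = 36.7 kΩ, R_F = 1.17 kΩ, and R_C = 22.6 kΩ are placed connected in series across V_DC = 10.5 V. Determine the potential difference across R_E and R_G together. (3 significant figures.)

V ≈ 6.87 V

Total series resistance ΣR = 8.22 + 36.7 + 1.17 + 22.6 = 68.69 kΩ.
R_{R_E..R_G} = 8.22 + 36.7 = 44.92 kΩ.
Voltage divider: V = V_DC · (44.92 / 68.69) = 10.5 × 0.6540 = 6.867 V.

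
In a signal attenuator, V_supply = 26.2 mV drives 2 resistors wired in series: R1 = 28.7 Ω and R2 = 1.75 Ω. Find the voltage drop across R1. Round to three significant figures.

V ≈ 24.7 mV

Series total: ΣR = 28.7 + 1.75 = 30.45 Ω.
Voltage divider: V = V_supply · (28.70 / 30.45) = 26.2 × 0.9425 = 24.69 mV.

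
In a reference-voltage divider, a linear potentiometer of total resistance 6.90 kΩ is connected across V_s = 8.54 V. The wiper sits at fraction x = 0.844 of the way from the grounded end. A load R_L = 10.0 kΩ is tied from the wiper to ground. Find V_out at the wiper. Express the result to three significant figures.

Lower segment x·R_p = 5.824 kΩ; upper segment (1−x)·R_p = 1.076 kΩ.
Lower segment in parallel with the load: 5.824 ‖ 10.0 = 3.680 kΩ.
Loaded-divider output: V_out = 8.54 × 0.7737 = 6.607 V.

V_out ≈ 6.61 V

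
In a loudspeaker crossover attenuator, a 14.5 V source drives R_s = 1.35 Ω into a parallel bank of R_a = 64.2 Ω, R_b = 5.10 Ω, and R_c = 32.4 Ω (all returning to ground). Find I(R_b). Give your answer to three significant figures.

I ≈ 2.14 A

Combine the parallel branches: R_p = (1/64.2 + 1/5.10 + 1/32.4)⁻¹ = 4.123 Ω.
Node voltage V_A = V_supply · R_p/(R_s + R_p) = 14.5 × 0.7534 = 10.92 V.
I(R_b) = V_A / R_b = 10.92/5.10 = 2.142 A.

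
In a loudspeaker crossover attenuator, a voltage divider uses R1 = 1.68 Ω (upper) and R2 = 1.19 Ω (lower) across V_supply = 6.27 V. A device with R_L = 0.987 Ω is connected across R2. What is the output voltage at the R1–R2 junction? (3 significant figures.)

V_out ≈ 1.52 V

First combine the lower leg with the load: R2 ‖ R_L = 0.5395 Ω.
Now apply the divider: V_out = 6.27 × 0.2431 = 1.524 V.
(Unloaded it would be 2.60 V; the load pulls it down.)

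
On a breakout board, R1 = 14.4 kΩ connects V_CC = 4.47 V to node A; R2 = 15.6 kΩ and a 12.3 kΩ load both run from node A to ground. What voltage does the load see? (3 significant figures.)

R2 ‖ R_L = (15.6 × 12.3)/(15.6 + 12.3) = 6.877 kΩ.
Then V_out = V_CC · R2'/(R1 + R2') = 4.47 × 6.877/21.28 = 1.445 V.
(Unloaded it would be 2.32 V; the load pulls it down.)

V_out ≈ 1.44 V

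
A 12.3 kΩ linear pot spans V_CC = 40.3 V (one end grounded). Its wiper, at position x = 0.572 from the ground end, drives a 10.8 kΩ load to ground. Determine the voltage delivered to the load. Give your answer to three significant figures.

The pot divides into 5.264 kΩ above the wiper and 7.036 kΩ below.
R_L loads the lower segment: effective lower R = 4.260 kΩ.
V_out = 40.3 × 4.260/(5.264 + 4.260) = 18.03 V.

V_out ≈ 18.0 V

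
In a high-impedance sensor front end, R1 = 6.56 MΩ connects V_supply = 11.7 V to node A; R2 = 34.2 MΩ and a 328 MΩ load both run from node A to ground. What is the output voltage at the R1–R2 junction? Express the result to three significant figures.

R2 ‖ R_L = (34.2 × 328)/(34.2 + 328) = 30.97 MΩ.
Then V_out = V_supply · R2'/(R1 + R2') = 11.7 × 30.97/37.53 = 9.655 V.

V_out ≈ 9.65 V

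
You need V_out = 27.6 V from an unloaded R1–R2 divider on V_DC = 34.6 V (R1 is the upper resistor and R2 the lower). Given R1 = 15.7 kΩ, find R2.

Required fraction k = V_out/V_DC = 0.7977.
Rearranging, R2 = R1·k/(1−k) = 15.7 × 3.943 = 61.90 kΩ.

R2 ≈ 61.9 kΩ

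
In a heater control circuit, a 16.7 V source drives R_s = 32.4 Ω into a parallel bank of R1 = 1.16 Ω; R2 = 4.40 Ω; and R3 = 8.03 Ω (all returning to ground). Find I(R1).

Parallel bank: R_p = 1/(1/1.16 + 1/4.40 + 1/8.03) = 0.8238 Ω.
Node voltage V_A = V_DC · R_p/(R_s + R_p) = 16.7 × 0.02480 = 0.4141 V.
I(R1) = V_A / R1 = 0.4141/1.16 = 0.3570 A.

I ≈ 0.357 A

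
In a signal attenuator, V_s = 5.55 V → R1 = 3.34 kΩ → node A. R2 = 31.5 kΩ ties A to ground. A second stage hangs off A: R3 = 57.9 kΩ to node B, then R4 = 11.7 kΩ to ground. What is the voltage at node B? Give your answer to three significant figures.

V_B ≈ 0.808 V

The second stage (R3 + R4 = 69.60 kΩ) loads node A in parallel with R2.
Effective lower resistance at A: R2 ‖ 69.60 = 21.69 kΩ.
First divider: V_A = V_s · 21.69/(3.34 + 21.69) = 4.809 V.
Then the unloaded second divider: V_B = V_A × R4/(R3+R4) = 4.809 × 0.1681 = 0.8085 V.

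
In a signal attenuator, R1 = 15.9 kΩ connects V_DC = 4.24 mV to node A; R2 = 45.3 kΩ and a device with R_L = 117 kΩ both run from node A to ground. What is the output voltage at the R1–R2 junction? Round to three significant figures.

V_out ≈ 2.85 mV

R2 ‖ R_L = (45.3 × 117)/(45.3 + 117) = 32.66 kΩ.
Voltage divider with the loaded lower leg: V_out = 4.24 × 32.66/(15.9 + 32.66) = 4.24 × 0.6725 = 2.852 mV.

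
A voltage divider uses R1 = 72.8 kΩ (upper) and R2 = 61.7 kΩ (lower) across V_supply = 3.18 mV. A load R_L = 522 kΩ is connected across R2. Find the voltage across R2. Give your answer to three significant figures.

V_out ≈ 1.37 mV

First combine the lower leg with the load: R2 ‖ R_L = 55.18 kΩ.
Voltage divider with the loaded lower leg: V_out = 3.18 × 55.18/(72.8 + 55.18) = 3.18 × 0.4312 = 1.371 mV.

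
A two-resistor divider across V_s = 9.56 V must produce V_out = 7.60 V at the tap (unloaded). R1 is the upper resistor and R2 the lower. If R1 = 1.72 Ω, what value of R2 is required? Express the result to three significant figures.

R2 ≈ 6.67 Ω

Required fraction k = V_out/V_s = 0.7950.
Rearranging, R2 = R1·k/(1−k) = 1.72 × 3.878 = 6.669 Ω.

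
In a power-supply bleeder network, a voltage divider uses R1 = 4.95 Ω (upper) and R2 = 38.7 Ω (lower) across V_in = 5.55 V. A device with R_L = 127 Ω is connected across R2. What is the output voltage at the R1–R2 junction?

V_out ≈ 4.76 V

R2 ‖ R_L = (38.7 × 127)/(38.7 + 127) = 29.66 Ω.
Then V_out = V_in · R2'/(R1 + R2') = 5.55 × 29.66/34.61 = 4.756 V.
(Unloaded it would be 4.92 V; the load pulls it down.)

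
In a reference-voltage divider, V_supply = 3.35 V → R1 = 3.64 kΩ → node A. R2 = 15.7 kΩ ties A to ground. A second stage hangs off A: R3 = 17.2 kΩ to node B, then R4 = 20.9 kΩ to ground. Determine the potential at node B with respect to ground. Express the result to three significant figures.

V_B ≈ 1.38 V

The second stage (R3 + R4 = 38.10 kΩ) loads node A in parallel with R2.
Effective lower resistance at A: R2 ‖ 38.10 = 11.12 kΩ.
So V_A = 3.35 × 0.7534 = 2.524 V.
Then the unloaded second divider: V_B = V_A × R4/(R3+R4) = 2.524 × 0.5486 = 1.384 V.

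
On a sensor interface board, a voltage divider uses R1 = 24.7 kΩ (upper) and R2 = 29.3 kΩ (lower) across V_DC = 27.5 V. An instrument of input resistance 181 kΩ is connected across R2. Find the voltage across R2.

V_out ≈ 13.9 V

First combine the lower leg with the load: R2 ‖ R_L = 25.22 kΩ.
Then V_out = V_DC · R2'/(R1 + R2') = 27.5 × 25.22/49.92 = 13.89 V.
(Unloaded it would be 14.9 V; the load pulls it down.)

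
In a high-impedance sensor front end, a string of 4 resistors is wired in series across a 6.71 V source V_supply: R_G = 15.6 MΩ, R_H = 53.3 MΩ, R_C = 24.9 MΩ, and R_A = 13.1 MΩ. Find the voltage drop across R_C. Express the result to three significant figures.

V ≈ 1.56 V

ΣR = 15.6 + 53.3 + 24.9 + 13.1 = 106.9 MΩ.
By the voltage-divider rule, V = 6.71 × 24.90/106.9 = 1.563 V.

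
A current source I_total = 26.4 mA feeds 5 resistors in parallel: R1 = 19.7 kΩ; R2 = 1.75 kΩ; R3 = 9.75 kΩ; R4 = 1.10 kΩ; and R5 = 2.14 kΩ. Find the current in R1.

ΣG = 1/19.7 + 1/1.75 + 1/9.75 + 1/1.10 + 1/2.14 = 2.101.
By the current-divider rule, I = I_total · G_k/ΣG = 26.4 × 0.02416 = 0.6378 mA.

I ≈ 0.638 mA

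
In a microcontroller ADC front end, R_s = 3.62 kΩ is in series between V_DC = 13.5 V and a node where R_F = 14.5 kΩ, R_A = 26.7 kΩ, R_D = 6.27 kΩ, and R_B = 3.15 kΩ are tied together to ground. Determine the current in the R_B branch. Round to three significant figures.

Equivalent of the parallel group: R_p = 1.714 kΩ.
V_A by voltage divider: V_A = 13.5 × 1.714/(3.62 + 1.714) = 4.338 V.
Branch current I = V_A/R_B = 4.338/3.15 = 1.377 mA.

I ≈ 1.38 mA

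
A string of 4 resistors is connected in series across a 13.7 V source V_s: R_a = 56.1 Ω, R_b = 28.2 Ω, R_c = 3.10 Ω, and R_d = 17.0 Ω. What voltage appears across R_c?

Total series resistance ΣR = 56.1 + 28.2 + 3.10 + 17.0 = 104.4 Ω.
V = V_s · R/ΣR = 13.7 × 0.02969 = 0.4068 V.

V ≈ 0.407 V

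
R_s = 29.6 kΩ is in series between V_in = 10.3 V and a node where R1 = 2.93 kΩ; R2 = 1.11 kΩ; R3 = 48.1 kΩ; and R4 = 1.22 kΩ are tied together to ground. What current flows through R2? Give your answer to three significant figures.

Parallel bank: R_p = 1/(1/2.93 + 1/1.11 + 1/48.1 + 1/1.22) = 0.4802 kΩ.
V_A = 10.3 × 0.4802/30.08 = 0.1644 V.
Branch current I = V_A/R2 = 0.1644/1.11 = 0.1481 mA.

I ≈ 0.148 mA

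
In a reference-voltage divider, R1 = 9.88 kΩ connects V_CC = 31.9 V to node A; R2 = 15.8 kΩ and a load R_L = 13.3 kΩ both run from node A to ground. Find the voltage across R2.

V_out ≈ 13.5 V

R2 ‖ R_L = (15.8 × 13.3)/(15.8 + 13.3) = 7.221 kΩ.
Voltage divider with the loaded lower leg: V_out = 31.9 × 7.221/(9.88 + 7.221) = 31.9 × 0.4223 = 13.47 V.
(Unloaded it would be 19.6 V; the load pulls it down.)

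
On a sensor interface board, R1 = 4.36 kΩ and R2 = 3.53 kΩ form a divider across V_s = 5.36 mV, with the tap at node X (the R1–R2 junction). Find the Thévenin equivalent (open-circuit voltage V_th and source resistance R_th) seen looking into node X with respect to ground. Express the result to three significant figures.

V_th ≈ 2.40 mV, R_th ≈ 1.95 kΩ

With X open, the divider is unloaded: V_th = 5.36 × 3.53/7.890 = 2.398 mV.
With V_s suppressed (replaced by a short), R_th = R1 ‖ R2 = (4.360 × 3.53)/(4.360 + 3.53) = 1.951 kΩ.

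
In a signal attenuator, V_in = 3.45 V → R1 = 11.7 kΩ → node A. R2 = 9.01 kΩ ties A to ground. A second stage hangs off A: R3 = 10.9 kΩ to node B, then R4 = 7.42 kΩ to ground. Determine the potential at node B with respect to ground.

Node A sees R2 in parallel with the series input of stage 2, R3 + R4 = 18.32 kΩ.
R2 ‖ (R3+R4) = 6.040 kΩ.
V_A = 3.45 × 6.040/(11.7 + 6.040) = 1.175 V.
Then the unloaded second divider: V_B = V_A × R4/(R3+R4) = 1.175 × 0.4050 = 0.4757 V.

V_B ≈ 0.476 V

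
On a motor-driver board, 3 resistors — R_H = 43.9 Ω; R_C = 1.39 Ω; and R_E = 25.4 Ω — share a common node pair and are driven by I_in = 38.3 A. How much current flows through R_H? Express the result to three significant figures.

I ≈ 1.12 A

ΣG = 1/43.9 + 1/1.39 + 1/25.4 = 0.7816.
Current divider: I(R_H) = I_in · G_k/ΣG = 38.3 × (0.02278/0.7816) = 38.3 × 0.02915 = 1.116 A.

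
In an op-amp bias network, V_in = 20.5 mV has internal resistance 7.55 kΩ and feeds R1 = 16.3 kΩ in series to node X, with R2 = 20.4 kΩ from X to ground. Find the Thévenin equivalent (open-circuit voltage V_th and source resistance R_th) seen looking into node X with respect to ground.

V_th ≈ 9.45 mV, R_th ≈ 11.0 kΩ

R1' = 7.55 + 16.3 = 23.85 kΩ (source resistance + R1).
With X open, the divider is unloaded: V_th = 20.5 × 20.4/44.25 = 9.451 mV.
With V_in suppressed (replaced by a short), R_th = R1' ‖ R2 = (23.85 × 20.4)/(23.85 + 20.4) = 11.00 kΩ.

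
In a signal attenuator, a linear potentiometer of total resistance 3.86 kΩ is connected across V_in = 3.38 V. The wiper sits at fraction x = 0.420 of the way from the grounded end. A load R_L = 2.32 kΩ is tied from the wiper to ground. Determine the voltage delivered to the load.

V_out ≈ 1.01 V

Lower segment x·R_p = 1.621 kΩ; upper segment (1−x)·R_p = 2.239 kΩ.
Lower segment in parallel with the load: 1.621 ‖ 2.32 = 0.9543 kΩ.
Then V_out = V_in · 0.9543/(2.239 + 0.9543) = 1.010 V.
(Unloaded: V_out = x·V_in = 1.42 V.)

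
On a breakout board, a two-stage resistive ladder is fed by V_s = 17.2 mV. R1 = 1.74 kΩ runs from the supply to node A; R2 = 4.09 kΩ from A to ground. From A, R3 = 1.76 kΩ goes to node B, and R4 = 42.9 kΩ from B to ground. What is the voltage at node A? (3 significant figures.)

V_A ≈ 11.7 mV

The second stage (R3 + R4 = 44.66 kΩ) loads node A in parallel with R2.
Effective lower resistance at A: R2 ‖ 44.66 = 3.747 kΩ.
V_A = 17.2 × 3.747/(1.74 + 3.747) = 11.75 mV.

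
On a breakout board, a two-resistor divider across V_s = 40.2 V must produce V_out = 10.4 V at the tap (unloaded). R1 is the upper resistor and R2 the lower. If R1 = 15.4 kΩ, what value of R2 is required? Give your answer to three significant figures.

R2 ≈ 5.37 kΩ

The divider ratio is R2/(R1+R2) = 10.4/40.2 = 0.2587.
So R2 = R1 · V_out/(V_s − V_out) = 15.4 × 10.4/(40.2 − 10.4) = 15.4 × 0.3490 = 5.374 kΩ.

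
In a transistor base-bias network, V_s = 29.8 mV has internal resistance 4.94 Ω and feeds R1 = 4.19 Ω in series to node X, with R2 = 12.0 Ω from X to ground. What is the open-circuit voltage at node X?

V_th ≈ 16.9 mV

R1' = 4.94 + 4.19 = 9.130 Ω (source resistance + R1).
Open-circuit (no load on X): V_th = V_s · R2/(R1' + R2) = 29.8 × 12.0/(9.130 + 12.0) = 16.92 mV.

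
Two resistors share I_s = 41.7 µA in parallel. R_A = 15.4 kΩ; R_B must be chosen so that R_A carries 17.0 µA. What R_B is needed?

R_B ≈ 10.6 kΩ

Two-branch current divider: I_A = I_s · R_B/(R_A + R_B).
17.0/41.7 = R_B/(R_A + R_B) → R_B = R_A · (0.4077)/(1 − 0.4077) = 15.4 × 0.6883 = 10.60 kΩ.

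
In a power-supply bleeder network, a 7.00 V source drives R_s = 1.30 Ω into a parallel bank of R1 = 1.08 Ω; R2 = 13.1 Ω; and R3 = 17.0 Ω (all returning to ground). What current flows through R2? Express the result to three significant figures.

Combine the parallel branches: R_p = (1/1.08 + 1/13.1 + 1/17.0)⁻¹ = 0.9424 Ω.
V_A = 7.00 × 0.9424/2.242 = 2.942 V.
I(R2) = V_A / R2 = 2.942/13.1 = 0.2246 A.

I ≈ 0.225 A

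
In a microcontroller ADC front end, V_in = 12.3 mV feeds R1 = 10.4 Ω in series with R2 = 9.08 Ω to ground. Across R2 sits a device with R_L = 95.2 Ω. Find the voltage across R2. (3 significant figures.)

V_out ≈ 5.46 mV

The load sits in parallel with R2, giving an effective lower resistance R2' = R2·R_L/(R2+R_L) = 8.289 Ω.
Then V_out = V_in · R2'/(R1 + R2') = 12.3 × 8.289/18.69 = 5.455 mV.
(Unloaded it would be 5.73 mV; the load pulls it down.)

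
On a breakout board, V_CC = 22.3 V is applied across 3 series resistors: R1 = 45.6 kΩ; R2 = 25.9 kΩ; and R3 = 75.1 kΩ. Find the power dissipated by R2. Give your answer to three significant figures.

P ≈ 0.599 mW

Series current I = V_CC/ΣR = 22.3/146.6 = 0.1521 mA.
P(R2) = I²·R2 = (0.1521)² × 25.9 = 0.5993 mW.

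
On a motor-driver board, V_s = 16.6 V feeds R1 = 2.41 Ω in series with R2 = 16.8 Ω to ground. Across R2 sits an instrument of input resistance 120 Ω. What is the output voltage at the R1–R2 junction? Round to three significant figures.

First combine the lower leg with the load: R2 ‖ R_L = 14.74 Ω.
Voltage divider with the loaded lower leg: V_out = 16.6 × 14.74/(2.41 + 14.74) = 16.6 × 0.8594 = 14.27 V.

V_out ≈ 14.3 V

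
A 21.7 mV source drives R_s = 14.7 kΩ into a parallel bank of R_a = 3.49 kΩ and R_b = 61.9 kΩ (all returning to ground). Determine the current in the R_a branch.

Equivalent of the parallel group: R_p = 3.304 kΩ.
Node voltage V_A = V_s · R_p/(R_s + R_p) = 21.7 × 0.1835 = 3.982 mV.
I(R_a) = V_A / R_a = 3.982/3.49 = 1.141 µA.

I ≈ 1.14 µA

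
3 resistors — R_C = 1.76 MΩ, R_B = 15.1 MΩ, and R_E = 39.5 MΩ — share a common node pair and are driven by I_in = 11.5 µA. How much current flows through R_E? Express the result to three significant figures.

Total conductance ΣG = 1/1.76 + 1/15.1 + 1/39.5 = 0.6597 (units of 1/MΩ).
R_E takes the fraction G_k/ΣG = 0.02532/0.6597 = 0.03837, so I = 11.5 × 0.03837 = 0.4413 µA.

I ≈ 0.441 µA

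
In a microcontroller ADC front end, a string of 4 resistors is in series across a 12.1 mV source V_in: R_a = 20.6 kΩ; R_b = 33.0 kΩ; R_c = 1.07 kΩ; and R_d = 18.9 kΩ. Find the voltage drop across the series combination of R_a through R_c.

Total series resistance ΣR = 20.6 + 33.0 + 1.07 + 18.9 = 73.57 kΩ.
R_{R_a..R_c} = 20.6 + 33.0 + 1.07 = 54.67 kΩ.
Voltage divider: V = V_in · (54.67 / 73.57) = 12.1 × 0.7431 = 8.992 mV.

V ≈ 8.99 mV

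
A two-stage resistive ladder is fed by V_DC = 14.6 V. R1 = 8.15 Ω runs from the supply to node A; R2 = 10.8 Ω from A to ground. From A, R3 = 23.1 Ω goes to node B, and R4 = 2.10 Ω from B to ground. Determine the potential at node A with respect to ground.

The second stage (R3 + R4 = 25.20 Ω) loads node A in parallel with R2.
Effective lower resistance at A: R2 ‖ 25.20 = 7.560 Ω.
First divider: V_A = V_DC · 7.560/(8.15 + 7.560) = 7.026 V.

V_A ≈ 7.03 V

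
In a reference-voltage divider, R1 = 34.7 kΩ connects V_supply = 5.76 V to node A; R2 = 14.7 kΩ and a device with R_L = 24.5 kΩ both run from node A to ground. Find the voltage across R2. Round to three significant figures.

V_out ≈ 1.21 V

R2 ‖ R_L = (14.7 × 24.5)/(14.7 + 24.5) = 9.188 kΩ.
Voltage divider with the loaded lower leg: V_out = 5.76 × 9.188/(34.7 + 9.188) = 5.76 × 0.2093 = 1.206 V.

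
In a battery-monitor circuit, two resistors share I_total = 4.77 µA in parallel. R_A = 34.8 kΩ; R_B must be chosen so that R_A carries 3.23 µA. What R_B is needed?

The fraction through R_A equals R_B/(R_A+R_B).
3.23/4.77 = R_B/(R_A + R_B) → R_B = R_A · (0.6771)/(1 − 0.6771) = 34.8 × 2.097 = 72.99 kΩ.

R_B ≈ 73.0 kΩ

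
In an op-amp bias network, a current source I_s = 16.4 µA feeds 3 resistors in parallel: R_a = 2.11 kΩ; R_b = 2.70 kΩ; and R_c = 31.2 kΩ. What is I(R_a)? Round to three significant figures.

Total conductance ΣG = 1/2.11 + 1/2.70 + 1/31.2 = 0.8764 (units of 1/kΩ).
Current divider: I(R_a) = I_s · G_k/ΣG = 16.4 × (0.4739/0.8764) = 16.4 × 0.5408 = 8.869 µA.

I ≈ 8.87 µA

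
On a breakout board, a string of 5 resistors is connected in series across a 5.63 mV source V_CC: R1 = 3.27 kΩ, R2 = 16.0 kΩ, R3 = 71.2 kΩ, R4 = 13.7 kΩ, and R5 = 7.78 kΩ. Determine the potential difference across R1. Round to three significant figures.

V ≈ 0.164 mV

Series total: ΣR = 3.27 + 16.0 + 71.2 + 13.7 + 7.78 = 112.0 kΩ.
V = V_CC · R/ΣR = 5.63 × 0.02921 = 0.1644 mV.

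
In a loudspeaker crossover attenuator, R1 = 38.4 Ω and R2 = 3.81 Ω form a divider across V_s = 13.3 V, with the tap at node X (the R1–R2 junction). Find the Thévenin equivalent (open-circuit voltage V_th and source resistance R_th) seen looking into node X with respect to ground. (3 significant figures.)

V_th is the unloaded tap voltage: V_s · R2/(R1+R2) = 13.3 × 0.09026 = 1.200 V.
Zeroing V_s shorts the top of R1 to ground, so R_th = R1 ‖ R2 = 3.466 Ω.

V_th ≈ 1.20 V, R_th ≈ 3.47 Ω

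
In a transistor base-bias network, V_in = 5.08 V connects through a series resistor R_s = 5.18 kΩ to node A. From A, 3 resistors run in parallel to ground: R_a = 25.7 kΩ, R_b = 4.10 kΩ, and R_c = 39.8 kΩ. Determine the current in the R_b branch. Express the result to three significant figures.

I ≈ 0.477 mA

Parallel bank: R_p = 1/(1/25.7 + 1/4.10 + 1/39.8) = 3.247 kΩ.
Node voltage V_A = V_in · R_p/(R_s + R_p) = 5.08 × 0.3853 = 1.958 V.
I(R_b) = V_A / R_b = 1.958/4.10 = 0.4774 mA.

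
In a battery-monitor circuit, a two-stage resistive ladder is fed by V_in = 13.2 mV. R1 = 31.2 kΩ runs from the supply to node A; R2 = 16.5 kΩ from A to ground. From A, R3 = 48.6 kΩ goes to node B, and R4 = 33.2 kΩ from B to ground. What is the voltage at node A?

Node A sees R2 in parallel with the series input of stage 2, R3 + R4 = 81.80 kΩ.
Effective lower resistance at A: R2 ‖ 81.80 = 13.73 kΩ.
So V_A = 13.2 × 0.3056 = 4.034 mV.

V_A ≈ 4.03 mV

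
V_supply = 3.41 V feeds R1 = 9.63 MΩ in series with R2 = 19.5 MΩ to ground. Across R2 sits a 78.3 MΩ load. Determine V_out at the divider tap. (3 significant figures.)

First combine the lower leg with the load: R2 ‖ R_L = 15.61 MΩ.
Now apply the divider: V_out = 3.41 × 0.6185 = 2.109 V.

V_out ≈ 2.11 V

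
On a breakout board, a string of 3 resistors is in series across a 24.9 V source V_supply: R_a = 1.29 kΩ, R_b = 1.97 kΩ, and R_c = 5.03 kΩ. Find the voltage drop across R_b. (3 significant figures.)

Series total: ΣR = 1.29 + 1.97 + 5.03 = 8.290 kΩ.
Voltage divider: V = V_supply · (1.970 / 8.290) = 24.9 × 0.2376 = 5.917 V.

V ≈ 5.92 V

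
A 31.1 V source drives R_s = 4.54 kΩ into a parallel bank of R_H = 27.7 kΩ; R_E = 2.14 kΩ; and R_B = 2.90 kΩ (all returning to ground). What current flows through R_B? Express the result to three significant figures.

Combine the parallel branches: R_p = (1/27.7 + 1/2.14 + 1/2.90)⁻¹ = 1.179 kΩ.
V_A by voltage divider: V_A = 31.1 × 1.179/(4.54 + 1.179) = 6.411 V.
Branch current I = V_A/R_B = 6.411/2.90 = 2.211 mA.
(Check via current divider: I_total = 5.438 mA; share G_k/ΣG = 0.4065 → same result.)

I ≈ 2.21 mA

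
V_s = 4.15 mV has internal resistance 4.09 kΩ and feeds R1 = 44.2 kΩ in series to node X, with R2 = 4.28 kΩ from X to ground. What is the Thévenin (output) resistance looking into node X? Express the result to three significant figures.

R_th ≈ 3.93 kΩ

R1' = 4.09 + 44.2 = 48.29 kΩ (source resistance + R1).
Looking into X with the source shorted: R_th = R1'·R2/(R1'+R2) = 48.29 × 4.28/52.57 = 3.932 kΩ.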